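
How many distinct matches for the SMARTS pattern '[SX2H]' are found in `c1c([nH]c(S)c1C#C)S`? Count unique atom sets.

2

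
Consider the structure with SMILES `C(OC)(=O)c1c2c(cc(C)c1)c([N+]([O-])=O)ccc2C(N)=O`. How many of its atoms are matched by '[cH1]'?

4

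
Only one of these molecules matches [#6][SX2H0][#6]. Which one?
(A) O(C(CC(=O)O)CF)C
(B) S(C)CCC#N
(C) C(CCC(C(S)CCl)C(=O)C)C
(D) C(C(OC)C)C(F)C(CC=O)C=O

B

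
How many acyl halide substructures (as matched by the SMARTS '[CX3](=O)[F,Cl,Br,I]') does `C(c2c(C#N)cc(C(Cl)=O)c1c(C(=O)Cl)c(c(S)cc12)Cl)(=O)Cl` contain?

3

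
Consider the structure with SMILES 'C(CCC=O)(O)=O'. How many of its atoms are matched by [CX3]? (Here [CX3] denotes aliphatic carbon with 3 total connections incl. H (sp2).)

The query [CX3] means: C with X3: aliphatic carbon with exactly 3 total connections.
Check the 7 heavy atoms by environment: 2× C (X4) → no; 2× C (X3) → match; 2× O (X1) → no; 1× O (X2) → no.
That gives 2 matching atoms.

2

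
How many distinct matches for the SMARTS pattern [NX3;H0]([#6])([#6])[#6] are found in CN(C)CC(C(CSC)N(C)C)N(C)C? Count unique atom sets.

3

[NX3;H0]([#6])([#6])[#6] is the SMARTS for a tertiary amine: a trivalent nitrogen with no H, bonded to three carbons.
The molecule carries 3 separate instances of a dimethylamino group (-N(CH3)2) meeting every constraint; each maps to a distinct set of atoms, giving 3 matches.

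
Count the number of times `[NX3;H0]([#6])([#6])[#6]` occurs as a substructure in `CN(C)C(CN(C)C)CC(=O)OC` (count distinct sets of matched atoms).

2

[NX3;H0]([#6])([#6])[#6] is the SMARTS for a tertiary amine: a trivalent nitrogen with no H, bonded to three carbons.
The molecule carries 2 separate instances of a dimethylamino group (-N(CH3)2) meeting every constraint; each maps to a distinct set of atoms, giving 2 matches.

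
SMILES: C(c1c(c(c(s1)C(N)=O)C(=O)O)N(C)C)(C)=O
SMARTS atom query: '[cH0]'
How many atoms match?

The query [cH0] means: aromatic carbon with no attached hydrogen (substituted or ring-fusion).
Check the 17 heavy atoms by environment: 1× s (aromatic, H0) → no; 4× c (aromatic, H0) → match; 1× N (H0) → no; 3× C (H3) → no; 3× C (H0) → no; 3× O (H0) → no; 1× O (H1) → no; 1× N (H2) → no.
That gives 4 matching atoms.

4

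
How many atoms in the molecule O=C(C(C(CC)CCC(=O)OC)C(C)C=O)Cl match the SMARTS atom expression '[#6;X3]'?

3

The query [#6;X3] means: any carbon (aromatic or not) with three total connections.
Check the 17 heavy atoms by environment: 9× C (X4) → no; 3× C (X3) → match; 3× O (X1) → no; 1× O (X2) → no; 1× Cl (X1) → no.
That gives 3 matching atoms.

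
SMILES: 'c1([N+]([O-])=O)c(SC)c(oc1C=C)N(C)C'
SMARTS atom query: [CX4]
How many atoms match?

3

The query [CX4] means: C with X4: aliphatic carbon with exactly 4 total connections (bonds + H).
Check the 15 heavy atoms by environment: 1× o (aromatic, X2) → no; 4× c (aromatic, X3) → no; 1× N (X3) → no; 3× C (X4) → match; 1× S (X2) → no; 2× C (X3) → no; 1× N (charge +1, X3) → no; 1× O (charge -1, X1) → no; 1× O (X1) → no.
That gives 3 matching atoms.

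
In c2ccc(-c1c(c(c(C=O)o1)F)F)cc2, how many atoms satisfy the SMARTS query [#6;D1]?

The query [#6;D1] means: carbon bonded to exactly one heavy atom.
Check the 15 heavy atoms by environment: 1× o (aromatic, D2) → no; 5× c (aromatic, D3) → no; 2× F (D1) → no; 5× c (aromatic, D2) → no; 1× C (D2) → no; 1× O (D1) → no.
No environment satisfies the query, so 0 matching atoms.

0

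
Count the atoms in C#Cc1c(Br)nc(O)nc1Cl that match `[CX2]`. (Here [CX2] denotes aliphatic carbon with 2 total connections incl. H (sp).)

2

The query [CX2] means: C with X2: aliphatic carbon with exactly 2 total connections.
Check the 11 heavy atoms by environment: 2× n (aromatic, X2) → no; 4× c (aromatic, X3) → no; 1× Cl (X1) → no; 2× C (X2) → match; 1× Br (X1) → no; 1× O (X2) → no.
That gives 2 matching atoms.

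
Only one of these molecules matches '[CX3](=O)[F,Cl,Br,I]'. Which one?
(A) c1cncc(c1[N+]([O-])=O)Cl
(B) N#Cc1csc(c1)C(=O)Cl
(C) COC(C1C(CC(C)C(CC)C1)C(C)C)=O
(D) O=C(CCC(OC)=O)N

[CX3](=O)[F,Cl,Br,I] describes a carbonyl carbon bonded to a halogen (an acyl halide).
(A) has a chloro substituent but the Cl is not on a carbonyl carbon.
(B) contains an acyl chloride (-C(=O)Cl), which satisfies every atom and bond constraint.
(C) has a methyl-ester group (-C(=O)OCH3) but the carbonyl is bonded to -O-C, not to a halogen.
(D) has a methyl-ester group (-C(=O)OCH3) but the carbonyl is bonded to -O-C, not to a halogen.
So the answer is (B).

B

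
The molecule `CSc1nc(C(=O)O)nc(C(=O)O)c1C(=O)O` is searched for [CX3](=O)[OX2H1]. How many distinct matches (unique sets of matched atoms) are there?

3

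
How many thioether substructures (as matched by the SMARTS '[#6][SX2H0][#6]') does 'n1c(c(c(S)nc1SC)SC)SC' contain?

3

[#6][SX2H0][#6] is the SMARTS for a thioether: an aliphatic sulfur bridging two carbons with no H on the sulfur.
The molecule carries 3 separate instances of a methylthio ether (-SCH3) meeting every constraint; each maps to a distinct set of atoms, giving 3 matches.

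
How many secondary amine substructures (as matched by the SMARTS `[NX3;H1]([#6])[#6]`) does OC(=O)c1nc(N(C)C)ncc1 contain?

0

[NX3;H1]([#6])[#6] is the SMARTS for a secondary amine: a trivalent nitrogen with one H, bonded to two carbons.
The molecule has a dimethylamino group (-N(CH3)2), but the nitrogen has H0, not H1; nothing else fits, so there are 0 matches.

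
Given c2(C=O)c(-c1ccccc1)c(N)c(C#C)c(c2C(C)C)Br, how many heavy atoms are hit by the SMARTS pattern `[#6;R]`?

12

The query [#6;R] means: carbon that is part of a ring.
Check the 21 heavy atoms by environment: 12× c (aromatic, in 6-ring) → match; 1× Br (acyclic) → no; 6× C (acyclic) → no; 1× O (acyclic) → no; 1× N (acyclic) → no.
That gives 12 matching atoms.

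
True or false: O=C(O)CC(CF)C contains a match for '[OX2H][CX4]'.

False

The pattern [OX2H][CX4] describes a hydroxyl oxygen bound to an sp3 (X4) carbon — an aliphatic alcohol.
The closest candidate here is a carboxylic acid group (-C(=O)OH), but the -OH is on a CX3 carbonyl carbon, not a CX4 carbon. No other fragment satisfies the full query, so there is no match.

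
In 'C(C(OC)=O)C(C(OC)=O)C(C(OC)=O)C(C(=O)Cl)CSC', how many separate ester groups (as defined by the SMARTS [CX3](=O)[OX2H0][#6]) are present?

3

[CX3](=O)[OX2H0][#6] is the SMARTS for an ester: a carbonyl carbon bonded to an oxygen that is itself bonded to carbon (no H on that O).
The molecule carries 3 separate instances of a methyl-ester group (-C(=O)OCH3) meeting every constraint; each maps to a distinct set of atoms, giving 3 matches.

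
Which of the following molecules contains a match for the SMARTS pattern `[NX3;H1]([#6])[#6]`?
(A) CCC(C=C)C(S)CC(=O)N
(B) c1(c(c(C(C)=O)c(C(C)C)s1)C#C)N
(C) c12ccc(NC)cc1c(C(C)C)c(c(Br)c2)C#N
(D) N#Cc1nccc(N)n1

C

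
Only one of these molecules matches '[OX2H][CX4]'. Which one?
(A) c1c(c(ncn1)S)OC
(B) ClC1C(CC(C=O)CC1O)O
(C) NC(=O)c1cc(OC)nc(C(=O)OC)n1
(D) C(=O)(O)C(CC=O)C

[OX2H][CX4] describes a hydroxyl oxygen bound to an sp3 (X4) carbon (an aliphatic alcohol).
(A) has a methoxy ether (-OCH3) but the oxygen has H0 (ether), not H1.
(B) contains a hydroxyl group (-OH), which satisfies every atom and bond constraint.
(C) has a methoxy ether (-OCH3) but the oxygen has H0 (ether), not H1.
(D) has a carboxylic acid group (-C(=O)OH) but the -OH is on a CX3 carbonyl carbon, not a CX4 carbon.
So the answer is (B).

B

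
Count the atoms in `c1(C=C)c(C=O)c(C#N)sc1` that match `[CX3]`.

3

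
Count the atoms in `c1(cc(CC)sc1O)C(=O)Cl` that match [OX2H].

1

The query [OX2H] means: aliphatic oxygen with two connections, one of which is H — an -OH oxygen.
Check the 11 heavy atoms by environment: 1× s (aromatic, H0, X2) → no; 3× c (aromatic, H0, X3) → no; 1× c (aromatic, H1, X3) → no; 1× O (H1, X2) → match; 1× C (H0, X3) → no; 1× O (H0, X1) → no; 1× Cl (H0, X1) → no; 1× C (H2, X4) → no; 1× C (H3, X4) → no.
That gives 1 matching atom.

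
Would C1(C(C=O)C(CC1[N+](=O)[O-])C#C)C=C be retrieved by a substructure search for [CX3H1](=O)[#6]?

The pattern [CX3H1](=O)[#6] describes an sp2 carbon with one H, double-bonded to O and single-bonded to carbon — an aldehyde.
The molecule carries an aldehyde (-CHO), whose atoms satisfy every constraint of the query, so the pattern matches.

Yes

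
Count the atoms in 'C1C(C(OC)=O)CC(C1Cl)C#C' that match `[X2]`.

The query [X2] means: any atom with exactly two total connections (bonds + H).
Check the 12 heavy atoms by environment: 6× C (X4) → no; 1× C (X3) → no; 1× O (X1) → no; 1× O (X2) → match; 1× Cl (X1) → no; 2× C (X2) → match.
Summing the matching environments: 1 + 2 = 3 matching atoms.

3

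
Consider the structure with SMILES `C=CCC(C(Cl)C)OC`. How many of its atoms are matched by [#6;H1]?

The query [#6;H1] means: any carbon bearing exactly one hydrogen.
Check the 9 heavy atoms by environment: 2× C (H2) → no; 3× C (H1) → match; 2× C (H3) → no; 1× Cl (H0) → no; 1× O (H0) → no.
That gives 3 matching atoms.

3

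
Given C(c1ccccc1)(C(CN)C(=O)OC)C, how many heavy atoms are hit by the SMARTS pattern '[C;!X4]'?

1

Check the 15 heavy atoms by environment: 5× C (X4) → no; 1× N (X3) → no; 1× C (X3) → match; 1× O (X1) → no; 1× O (X2) → no; 6× c (aromatic, X3) → no.
That gives 1 matching atom.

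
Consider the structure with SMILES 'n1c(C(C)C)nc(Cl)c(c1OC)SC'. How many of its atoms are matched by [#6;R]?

The query [#6;R] means: carbon that is part of a ring.
Check the 14 heavy atoms by environment: 2× n (aromatic, in 6-ring) → no; 4× c (aromatic, in 6-ring) → match; 5× C (acyclic) → no; 1× Cl (acyclic) → no; 1× O (acyclic) → no; 1× S (acyclic) → no.
That gives 4 matching atoms.

4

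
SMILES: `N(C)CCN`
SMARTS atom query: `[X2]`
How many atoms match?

0

Check the 5 heavy atoms by environment: 3× C (X4) → no; 2× N (X3) → no.
No environment satisfies the query, so 0 matching atoms.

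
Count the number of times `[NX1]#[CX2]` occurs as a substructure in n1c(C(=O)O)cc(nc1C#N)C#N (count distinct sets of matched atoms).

[NX1]#[CX2] is the SMARTS for a nitrile: a nitrogen triple-bonded to a two-connected carbon.
The molecule carries 2 separate instances of a nitrile (-C#N) meeting every constraint; each maps to a distinct set of atoms, giving 2 matches.

2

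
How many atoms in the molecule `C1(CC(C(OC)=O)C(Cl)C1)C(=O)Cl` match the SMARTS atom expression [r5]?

Check the 13 heavy atoms by environment: 5× C (in 5-ring) → match; 3× C (acyclic) → no; 3× O (acyclic) → no; 2× Cl (acyclic) → no.
That gives 5 matching atoms.

5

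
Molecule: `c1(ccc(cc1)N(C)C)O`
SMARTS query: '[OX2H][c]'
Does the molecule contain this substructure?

Yes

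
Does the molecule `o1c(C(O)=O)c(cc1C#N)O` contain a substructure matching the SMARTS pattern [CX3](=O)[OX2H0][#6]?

No

The pattern [CX3](=O)[OX2H0][#6] describes a carbonyl carbon bonded to an oxygen that is itself bonded to carbon (no H on that O) — an ester.
The closest candidate here is a carboxylic acid group (-C(=O)OH), but the singly-bonded O carries H (OX2H1, not H0). No other fragment satisfies the full query, so there is no match.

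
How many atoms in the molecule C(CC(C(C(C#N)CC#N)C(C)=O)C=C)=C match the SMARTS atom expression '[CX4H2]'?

2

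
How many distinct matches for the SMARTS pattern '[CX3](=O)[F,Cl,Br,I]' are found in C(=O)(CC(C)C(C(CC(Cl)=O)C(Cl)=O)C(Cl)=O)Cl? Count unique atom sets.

[CX3](=O)[F,Cl,Br,I] is the SMARTS for an acyl halide: a carbonyl carbon bonded to a halogen.
The molecule carries 4 separate instances of an acyl chloride (-C(=O)Cl) meeting every constraint; each maps to a distinct set of atoms, giving 4 matches.

4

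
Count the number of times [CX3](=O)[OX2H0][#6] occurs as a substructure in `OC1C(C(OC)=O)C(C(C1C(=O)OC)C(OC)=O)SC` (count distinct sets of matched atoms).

3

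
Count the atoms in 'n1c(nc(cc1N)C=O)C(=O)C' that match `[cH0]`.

3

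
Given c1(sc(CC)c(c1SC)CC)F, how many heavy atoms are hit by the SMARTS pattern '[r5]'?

The query [r5] means: r5 matches atoms in a five-membered ring.
Check the 12 heavy atoms by environment: 1× s (aromatic, in 5-ring) → match; 4× c (aromatic, in 5-ring) → match; 5× C (acyclic) → no; 1× F (acyclic) → no; 1× S (acyclic) → no.
Summing the matching environments: 1 + 4 = 5 matching atoms.

5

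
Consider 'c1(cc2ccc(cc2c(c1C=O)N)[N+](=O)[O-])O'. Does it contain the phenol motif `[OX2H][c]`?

Yes

The pattern [OX2H][c] describes a hydroxyl oxygen attached to an aromatic carbon — a phenol.
The molecule carries a hydroxyl group (-OH), whose atoms satisfy every constraint of the query, so the pattern matches.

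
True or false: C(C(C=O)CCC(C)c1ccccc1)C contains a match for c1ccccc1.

The pattern c1ccccc1 describes six aromatic carbons in a ring — a benzene ring.
The molecule carries a phenyl ring, whose atoms satisfy every constraint of the query, so the pattern matches.

True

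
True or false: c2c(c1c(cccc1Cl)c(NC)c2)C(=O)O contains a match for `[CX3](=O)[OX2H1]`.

True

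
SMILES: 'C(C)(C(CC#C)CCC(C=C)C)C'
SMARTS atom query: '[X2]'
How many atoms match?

The query [X2] means: any atom with exactly two total connections (bonds + H).
Check the 13 heavy atoms by environment: 9× C (X4) → no; 2× C (X2) → match; 2× C (X3) → no.
That gives 2 matching atoms.

2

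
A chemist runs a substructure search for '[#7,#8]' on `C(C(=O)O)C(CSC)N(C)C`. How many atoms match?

Check the 11 heavy atoms by environment: 7× C → no; 1× N → match; 1× S → no; 2× O → match.
Summing the matching environments: 1 + 2 = 3 matching atoms.

3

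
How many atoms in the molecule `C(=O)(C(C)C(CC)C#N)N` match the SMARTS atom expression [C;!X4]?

The query [C;!X4] means: aliphatic carbon that does not have four total connections.
Check the 10 heavy atoms by environment: 5× C (X4) → no; 1× C (X3) → match; 1× O (X1) → no; 1× N (X3) → no; 1× C (X2) → match; 1× N (X1) → no.
Summing the matching environments: 1 + 1 = 2 matching atoms.

2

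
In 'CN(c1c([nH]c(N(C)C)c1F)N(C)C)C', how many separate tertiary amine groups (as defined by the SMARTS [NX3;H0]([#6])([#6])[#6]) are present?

[NX3;H0]([#6])([#6])[#6] is the SMARTS for a tertiary amine: a trivalent nitrogen with no H, bonded to three carbons.
The molecule carries 3 separate instances of a dimethylamino group (-N(CH3)2) meeting every constraint; each maps to a distinct set of atoms, giving 3 matches.

3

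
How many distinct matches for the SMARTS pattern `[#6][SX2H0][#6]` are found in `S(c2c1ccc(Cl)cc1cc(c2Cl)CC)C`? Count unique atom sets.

1

[#6][SX2H0][#6] is the SMARTS for a thioether: an aliphatic sulfur bridging two carbons with no H on the sulfur.
Exactly one fragment in the molecule meets all constraints, giving 1 match.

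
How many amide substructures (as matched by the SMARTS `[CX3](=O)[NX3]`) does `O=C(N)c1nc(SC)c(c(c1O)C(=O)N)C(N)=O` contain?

3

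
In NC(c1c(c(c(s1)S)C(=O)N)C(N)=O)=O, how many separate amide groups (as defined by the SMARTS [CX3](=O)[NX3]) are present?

[CX3](=O)[NX3] is the SMARTS for an amide: a carbonyl carbon bonded to a trivalent nitrogen.
The molecule carries 3 separate instances of a primary amide (-C(=O)NH2) meeting every constraint; each maps to a distinct set of atoms, giving 3 matches.

3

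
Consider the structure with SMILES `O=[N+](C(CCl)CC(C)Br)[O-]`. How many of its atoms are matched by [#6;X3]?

The query [#6;X3] means: any carbon (aromatic or not) with three total connections.
Check the 10 heavy atoms by environment: 5× C (X4) → no; 1× Cl (X1) → no; 1× Br (X1) → no; 1× N (charge +1, X3) → no; 1× O (charge -1, X1) → no; 1× O (X1) → no.
No environment satisfies the query, so 0 matching atoms.

0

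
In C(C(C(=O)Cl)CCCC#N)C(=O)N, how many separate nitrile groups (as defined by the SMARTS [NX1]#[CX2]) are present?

1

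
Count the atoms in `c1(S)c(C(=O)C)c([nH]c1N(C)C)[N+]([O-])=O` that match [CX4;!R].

3

The query [CX4;!R] means: aliphatic carbon with four total connections, not in a ring.
Check the 15 heavy atoms by environment: 1× n (aromatic, X3, in 5-ring) → no; 4× c (aromatic, X3, in 5-ring) → no; 1× N (charge +1, X3, acyclic) → no; 1× O (charge -1, X1, acyclic) → no; 2× O (X1, acyclic) → no; 1× N (X3, acyclic) → no; 3× C (X4, acyclic) → match; 1× C (X3, acyclic) → no; 1× S (X2, acyclic) → no.
That gives 3 matching atoms.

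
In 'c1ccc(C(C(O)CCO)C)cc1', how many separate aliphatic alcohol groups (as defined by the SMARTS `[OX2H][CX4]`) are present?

[OX2H][CX4] is the SMARTS for an aliphatic alcohol: a hydroxyl oxygen bound to an sp3 (X4) carbon.
The molecule carries 2 separate instances of a hydroxyl group (-OH) meeting every constraint; each maps to a distinct set of atoms, giving 2 matches.

2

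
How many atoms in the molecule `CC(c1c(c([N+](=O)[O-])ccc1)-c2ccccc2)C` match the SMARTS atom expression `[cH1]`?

The query [cH1] means: aromatic carbon bearing exactly one hydrogen.
Check the 18 heavy atoms by environment: 4× c (aromatic, H0) → no; 8× c (aromatic, H1) → match; 1× N (charge +1, H0) → no; 1× O (charge -1, H0) → no; 1× O (H0) → no; 1× C (H1) → no; 2× C (H3) → no.
That gives 8 matching atoms.

8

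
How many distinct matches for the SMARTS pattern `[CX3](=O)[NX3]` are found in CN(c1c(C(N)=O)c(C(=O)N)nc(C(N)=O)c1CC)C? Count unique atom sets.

3

[CX3](=O)[NX3] is the SMARTS for an amide: a carbonyl carbon bonded to a trivalent nitrogen.
The molecule carries 3 separate instances of a primary amide (-C(=O)NH2) meeting every constraint; each maps to a distinct set of atoms, giving 3 matches.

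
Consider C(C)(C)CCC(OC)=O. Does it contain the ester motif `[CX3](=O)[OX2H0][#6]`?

The pattern [CX3](=O)[OX2H0][#6] describes a carbonyl carbon bonded to an oxygen that is itself bonded to carbon (no H on that O) — an ester.
The molecule carries a methyl-ester group (-C(=O)OCH3), whose atoms satisfy every constraint of the query, so the pattern matches.

Yes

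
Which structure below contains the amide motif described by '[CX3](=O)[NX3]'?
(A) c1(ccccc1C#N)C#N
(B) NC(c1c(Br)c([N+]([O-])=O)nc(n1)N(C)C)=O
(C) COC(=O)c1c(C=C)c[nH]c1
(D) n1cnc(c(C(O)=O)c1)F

[CX3](=O)[NX3] describes a carbonyl carbon bonded to a trivalent nitrogen (an amide).
(A) has a nitrile (-C#N) but the nitrile N is NX1 (triple-bonded), not NX3.
(B) contains a primary amide (-C(=O)NH2), which satisfies every atom and bond constraint.
(C) has a methyl-ester group (-C(=O)OCH3) but the carbonyl is bonded to O, not to an NX3 nitrogen.
(D) has a carboxylic acid group (-C(=O)OH) but the carbonyl is bonded to O, not to an NX3 nitrogen.
So the answer is (B).

B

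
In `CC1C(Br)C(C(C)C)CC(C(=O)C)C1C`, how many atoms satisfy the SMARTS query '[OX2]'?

The query [OX2] means: aliphatic oxygen with two total connections — ether, hydroxyl, or ester single-bond O.
Check the 15 heavy atoms by environment: 12× C (X4) → no; 1× Br (X1) → no; 1× C (X3) → no; 1× O (X1) → no.
No environment satisfies the query, so 0 matching atoms.

0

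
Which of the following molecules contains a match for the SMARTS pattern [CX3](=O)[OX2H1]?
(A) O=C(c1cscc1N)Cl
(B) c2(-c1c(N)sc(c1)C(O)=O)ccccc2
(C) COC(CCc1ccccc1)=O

[CX3](=O)[OX2H1] describes an sp2 carbon double-bonded to O and single-bonded to an -OH oxygen (a carboxylic acid).
(A) has an acyl chloride (-C(=O)Cl) but the carbonyl is bonded to Cl, not to an -OH oxygen.
(B) contains a carboxylic acid group (-C(=O)OH), which satisfies every atom and bond constraint.
(C) has a methyl-ester group (-C(=O)OCH3) but the singly-bonded O has no H (OX2H0, not OX2H1).
So the answer is (B).

B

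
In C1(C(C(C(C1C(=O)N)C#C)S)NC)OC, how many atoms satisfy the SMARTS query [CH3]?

The query [CH3] means: aliphatic carbon with exactly three hydrogens.
Check the 15 heavy atoms by environment: 6× C (H1) → no; 1× S (H1) → no; 2× C (H0) → no; 2× O (H0) → no; 1× N (H2) → no; 2× C (H3) → match; 1× N (H1) → no.
That gives 2 matching atoms.

2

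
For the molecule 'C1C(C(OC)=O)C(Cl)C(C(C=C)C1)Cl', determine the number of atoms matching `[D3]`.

5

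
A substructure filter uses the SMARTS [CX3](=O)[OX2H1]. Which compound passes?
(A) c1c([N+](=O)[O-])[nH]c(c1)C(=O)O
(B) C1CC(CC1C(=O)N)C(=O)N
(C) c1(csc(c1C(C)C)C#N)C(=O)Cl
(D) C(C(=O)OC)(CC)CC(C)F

A

[CX3](=O)[OX2H1] describes an sp2 carbon double-bonded to O and single-bonded to an -OH oxygen (a carboxylic acid).
(A) contains a carboxylic acid group (-C(=O)OH), which satisfies every atom and bond constraint.
(B) has a primary amide (-C(=O)NH2) but the carbonyl is bonded to N, not to an -OH oxygen.
(C) has an acyl chloride (-C(=O)Cl) but the carbonyl is bonded to Cl, not to an -OH oxygen.
(D) has a methyl-ester group (-C(=O)OCH3) but the singly-bonded O has no H (OX2H0, not OX2H1).
So the answer is (A).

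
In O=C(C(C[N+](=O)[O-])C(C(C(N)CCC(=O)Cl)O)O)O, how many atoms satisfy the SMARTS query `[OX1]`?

4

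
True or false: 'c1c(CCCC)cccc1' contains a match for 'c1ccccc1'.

The pattern c1ccccc1 describes six aromatic carbons in a ring — a benzene ring.
The molecule carries a phenyl ring, whose atoms satisfy every constraint of the query, so the pattern matches.

True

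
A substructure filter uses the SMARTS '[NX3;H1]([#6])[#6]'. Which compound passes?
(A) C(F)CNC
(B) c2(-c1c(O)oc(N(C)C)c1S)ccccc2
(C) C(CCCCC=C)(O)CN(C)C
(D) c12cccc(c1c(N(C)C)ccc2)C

A

[NX3;H1]([#6])[#6] describes a trivalent nitrogen with one H, bonded to two carbons (a secondary amine).
(A) contains an N-methylamino group (-NHCH3), which satisfies every atom and bond constraint.
(B) has a dimethylamino group (-N(CH3)2) but the nitrogen has H0, not H1.
(C) has a dimethylamino group (-N(CH3)2) but the nitrogen has H0, not H1.
(D) has a dimethylamino group (-N(CH3)2) but the nitrogen has H0, not H1.
So the answer is (A).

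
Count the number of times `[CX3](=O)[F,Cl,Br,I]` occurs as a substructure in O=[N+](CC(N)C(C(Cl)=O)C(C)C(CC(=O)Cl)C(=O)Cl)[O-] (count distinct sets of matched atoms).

3

[CX3](=O)[F,Cl,Br,I] is the SMARTS for an acyl halide: a carbonyl carbon bonded to a halogen.
The molecule carries 3 separate instances of an acyl chloride (-C(=O)Cl) meeting every constraint; each maps to a distinct set of atoms, giving 3 matches.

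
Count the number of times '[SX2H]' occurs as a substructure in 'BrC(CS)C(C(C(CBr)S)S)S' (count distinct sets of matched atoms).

[SX2H] is the SMARTS for a thiol: an aliphatic sulfur with two connections, one being H.
The molecule carries 4 separate instances of a thiol (-SH) meeting every constraint; each maps to a distinct set of atoms, giving 4 matches.

4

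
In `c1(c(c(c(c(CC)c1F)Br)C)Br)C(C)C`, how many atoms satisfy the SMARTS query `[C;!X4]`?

0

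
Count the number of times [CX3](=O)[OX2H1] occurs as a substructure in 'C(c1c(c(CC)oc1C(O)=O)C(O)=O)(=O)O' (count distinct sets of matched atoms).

3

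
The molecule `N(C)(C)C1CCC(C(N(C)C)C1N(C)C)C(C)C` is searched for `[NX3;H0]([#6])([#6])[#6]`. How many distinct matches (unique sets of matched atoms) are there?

3

[NX3;H0]([#6])([#6])[#6] is the SMARTS for a tertiary amine: a trivalent nitrogen with no H, bonded to three carbons.
The molecule carries 3 separate instances of a dimethylamino group (-N(CH3)2) meeting every constraint; each maps to a distinct set of atoms, giving 3 matches.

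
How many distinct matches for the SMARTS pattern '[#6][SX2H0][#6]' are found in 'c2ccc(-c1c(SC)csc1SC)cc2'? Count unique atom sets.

2

[#6][SX2H0][#6] is the SMARTS for a thioether: an aliphatic sulfur bridging two carbons with no H on the sulfur.
The molecule carries 2 separate instances of a methylthio ether (-SCH3) meeting every constraint; each maps to a distinct set of atoms, giving 2 matches.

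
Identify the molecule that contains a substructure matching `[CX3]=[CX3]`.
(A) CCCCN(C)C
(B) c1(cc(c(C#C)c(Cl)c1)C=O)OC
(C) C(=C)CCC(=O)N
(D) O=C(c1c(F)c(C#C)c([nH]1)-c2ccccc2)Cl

C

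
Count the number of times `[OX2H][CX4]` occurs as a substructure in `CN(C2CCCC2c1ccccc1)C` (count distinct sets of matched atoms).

0

[OX2H][CX4] is the SMARTS for an aliphatic alcohol: a hydroxyl oxygen bound to an sp3 (X4) carbon.
No fragment in the molecule satisfies every constraint, giving 0 matches.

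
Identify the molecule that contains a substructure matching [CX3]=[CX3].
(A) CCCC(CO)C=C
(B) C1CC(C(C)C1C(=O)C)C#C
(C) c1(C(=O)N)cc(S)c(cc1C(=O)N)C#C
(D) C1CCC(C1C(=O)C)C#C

A

[CX3]=[CX3] describes a non-aromatic C=C double bond between two sp2 carbons (an alkene).
(A) contains a vinyl group (-CH=CH2), which satisfies every atom and bond constraint.
(B) has an ethynyl group (-C#CH) but the C-C bond is a triple bond, not a double bond.
(C) has an ethynyl group (-C#CH) but the C-C bond is a triple bond, not a double bond.
(D) has an ethynyl group (-C#CH) but the C-C bond is a triple bond, not a double bond.
So the answer is (A).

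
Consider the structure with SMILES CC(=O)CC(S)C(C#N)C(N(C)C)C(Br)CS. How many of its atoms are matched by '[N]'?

2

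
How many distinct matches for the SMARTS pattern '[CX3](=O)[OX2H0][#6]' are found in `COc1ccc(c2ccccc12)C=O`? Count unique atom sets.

0

[CX3](=O)[OX2H0][#6] is the SMARTS for an ester: a carbonyl carbon bonded to an oxygen that is itself bonded to carbon (no H on that O).
The molecule has a methoxy ether (-OCH3), but the ether oxygen is not adjacent to a C=O carbon; nothing else fits, so there are 0 matches.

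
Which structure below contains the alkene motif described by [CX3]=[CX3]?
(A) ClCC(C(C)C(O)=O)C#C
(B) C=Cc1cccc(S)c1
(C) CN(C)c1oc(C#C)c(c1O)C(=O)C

[CX3]=[CX3] describes a non-aromatic C=C double bond between two sp2 carbons (an alkene).
(A) has an ethynyl group (-C#CH) but the C-C bond is a triple bond, not a double bond.
(B) contains a vinyl group (-CH=CH2), which satisfies every atom and bond constraint.
(C) has an ethynyl group (-C#CH) but the C-C bond is a triple bond, not a double bond.
So the answer is (B).

B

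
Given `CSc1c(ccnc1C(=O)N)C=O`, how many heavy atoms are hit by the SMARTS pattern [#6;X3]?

7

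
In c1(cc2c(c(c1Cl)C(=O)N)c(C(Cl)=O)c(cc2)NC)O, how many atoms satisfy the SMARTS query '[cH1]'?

The query [cH1] means: aromatic carbon bearing exactly one hydrogen.
Check the 20 heavy atoms by environment: 7× c (aromatic, H0) → no; 3× c (aromatic, H1) → match; 2× C (H0) → no; 2× O (H0) → no; 1× N (H2) → no; 2× Cl (H0) → no; 1× N (H1) → no; 1× C (H3) → no; 1× O (H1) → no.
That gives 3 matching atoms.

3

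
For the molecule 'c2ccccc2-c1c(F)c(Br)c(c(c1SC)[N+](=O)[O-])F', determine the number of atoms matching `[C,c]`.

13

The query [C,c] means: comma = OR; matches aliphatic or aromatic carbon — same as #6.
Check the 20 heavy atoms by environment: 12× c (aromatic) → match; 1× S → no; 1× C → match; 2× F → no; 1× N (charge +1) → no; 1× O (charge -1) → no; 1× O → no; 1× Br → no.
Summing the matching environments: 12 + 1 = 13 matching atoms.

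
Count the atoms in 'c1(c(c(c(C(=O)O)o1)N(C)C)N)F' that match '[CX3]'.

Check the 13 heavy atoms by environment: 1× o (aromatic, X2) → no; 4× c (aromatic, X3) → no; 1× F (X1) → no; 1× C (X3) → match; 1× O (X1) → no; 1× O (X2) → no; 2× N (X3) → no; 2× C (X4) → no.
That gives 1 matching atom.

1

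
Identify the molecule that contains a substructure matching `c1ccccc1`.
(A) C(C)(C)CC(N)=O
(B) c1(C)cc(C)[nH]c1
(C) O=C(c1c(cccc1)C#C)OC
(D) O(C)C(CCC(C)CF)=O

C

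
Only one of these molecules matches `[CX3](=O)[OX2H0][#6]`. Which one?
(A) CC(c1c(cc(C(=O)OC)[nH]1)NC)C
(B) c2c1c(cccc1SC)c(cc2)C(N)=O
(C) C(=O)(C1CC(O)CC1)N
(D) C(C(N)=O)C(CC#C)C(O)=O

A

[CX3](=O)[OX2H0][#6] describes a carbonyl carbon bonded to an oxygen that is itself bonded to carbon (no H on that O) (an ester).
(A) contains a methyl-ester group (-C(=O)OCH3), which satisfies every atom and bond constraint.
(B) has a primary amide (-C(=O)NH2) but the carbonyl is bonded to N, not to an O-C linkage.
(C) has a primary amide (-C(=O)NH2) but the carbonyl is bonded to N, not to an O-C linkage.
(D) has a carboxylic acid group (-C(=O)OH) but the singly-bonded O carries H (OX2H1, not H0).
So the answer is (A).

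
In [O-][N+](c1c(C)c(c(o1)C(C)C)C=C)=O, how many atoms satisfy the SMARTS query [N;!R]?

The query [N;!R] means: aliphatic nitrogen not in a ring.
Check the 14 heavy atoms by environment: 1× o (aromatic, in 5-ring) → no; 4× c (aromatic, in 5-ring) → no; 6× C (acyclic) → no; 1× N (charge +1, acyclic) → match; 1× O (charge -1, acyclic) → no; 1× O (acyclic) → no.
That gives 1 matching atom.

1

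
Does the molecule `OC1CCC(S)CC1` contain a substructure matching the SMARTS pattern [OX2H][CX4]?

Yes

The pattern [OX2H][CX4] describes a hydroxyl oxygen bound to an sp3 (X4) carbon — an aliphatic alcohol.
The molecule carries a hydroxyl group (-OH), whose atoms satisfy every constraint of the query, so the pattern matches.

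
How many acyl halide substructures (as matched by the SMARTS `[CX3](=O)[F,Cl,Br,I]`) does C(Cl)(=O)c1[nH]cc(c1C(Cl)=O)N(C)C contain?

2

[CX3](=O)[F,Cl,Br,I] is the SMARTS for an acyl halide: a carbonyl carbon bonded to a halogen.
The molecule carries 2 separate instances of an acyl chloride (-C(=O)Cl) meeting every constraint; each maps to a distinct set of atoms, giving 2 matches.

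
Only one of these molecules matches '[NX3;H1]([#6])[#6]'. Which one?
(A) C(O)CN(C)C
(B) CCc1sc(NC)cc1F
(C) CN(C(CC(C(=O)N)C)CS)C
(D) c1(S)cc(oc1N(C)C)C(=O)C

[NX3;H1]([#6])[#6] describes a trivalent nitrogen with one H, bonded to two carbons (a secondary amine).
(A) has a dimethylamino group (-N(CH3)2) but the nitrogen has H0, not H1.
(B) contains an N-methylamino group (-NHCH3), which satisfies every atom and bond constraint.
(C) has a dimethylamino group (-N(CH3)2) but the nitrogen has H0, not H1.
(D) has a dimethylamino group (-N(CH3)2) but the nitrogen has H0, not H1.
So the answer is (B).

B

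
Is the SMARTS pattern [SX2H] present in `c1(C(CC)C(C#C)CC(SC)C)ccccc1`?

No

The pattern [SX2H] describes an aliphatic sulfur with two connections, one being H — a thiol.
The closest candidate here is a methylthio ether (-SCH3), but the sulfur has H0 (bonded to two carbons), not H1. No other fragment satisfies the full query, so there is no match.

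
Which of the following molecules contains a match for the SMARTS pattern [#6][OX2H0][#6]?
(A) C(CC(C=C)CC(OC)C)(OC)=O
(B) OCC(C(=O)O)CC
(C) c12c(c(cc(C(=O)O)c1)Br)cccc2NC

A

[#6][OX2H0][#6] describes an aliphatic oxygen bridging two carbons with no H on the oxygen (an ether).
(A) contains a methoxy ether (-OCH3), which satisfies every atom and bond constraint.
(B) has a hydroxyl group (-OH) but the oxygen has H1, not H0 bridging two carbons.
(C) has a carboxylic acid group (-C(=O)OH) but the -OH oxygen has H1; the =O is OX1, not OX2.
So the answer is (A).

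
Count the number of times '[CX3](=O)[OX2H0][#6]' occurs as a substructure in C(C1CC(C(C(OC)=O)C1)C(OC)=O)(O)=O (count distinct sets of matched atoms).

2

[CX3](=O)[OX2H0][#6] is the SMARTS for an ester: a carbonyl carbon bonded to an oxygen that is itself bonded to carbon (no H on that O).
The molecule carries 2 separate instances of a methyl-ester group (-C(=O)OCH3) meeting every constraint; each maps to a distinct set of atoms, giving 2 matches.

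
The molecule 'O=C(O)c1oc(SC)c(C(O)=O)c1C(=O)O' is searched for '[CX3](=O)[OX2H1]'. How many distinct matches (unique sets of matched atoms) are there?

[CX3](=O)[OX2H1] is the SMARTS for a carboxylic acid: an sp2 carbon double-bonded to O and single-bonded to an -OH oxygen.
The molecule carries 3 separate instances of a carboxylic acid group (-C(=O)OH) meeting every constraint; each maps to a distinct set of atoms, giving 3 matches.

3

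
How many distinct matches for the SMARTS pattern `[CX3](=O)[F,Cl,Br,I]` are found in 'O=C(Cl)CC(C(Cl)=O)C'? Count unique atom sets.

[CX3](=O)[F,Cl,Br,I] is the SMARTS for an acyl halide: a carbonyl carbon bonded to a halogen.
The molecule carries 2 separate instances of an acyl chloride (-C(=O)Cl) meeting every constraint; each maps to a distinct set of atoms, giving 2 matches.

2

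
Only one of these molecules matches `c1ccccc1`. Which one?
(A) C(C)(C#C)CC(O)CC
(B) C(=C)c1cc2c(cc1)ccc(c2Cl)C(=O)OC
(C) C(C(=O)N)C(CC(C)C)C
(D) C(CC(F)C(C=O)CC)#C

B

c1ccccc1 describes six aromatic carbons in a ring (a benzene ring).
(A) has a methyl group (-CH3) but no six-membered all-carbon aromatic ring is present.
(B) contains the required atom environment, so the pattern matches.
(C) has a methyl group (-CH3) but no six-membered all-carbon aromatic ring is present.
(D) has a methyl group (-CH3) but no six-membered all-carbon aromatic ring is present.
So the answer is (B).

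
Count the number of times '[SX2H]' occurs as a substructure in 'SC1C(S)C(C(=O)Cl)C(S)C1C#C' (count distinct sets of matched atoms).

3

[SX2H] is the SMARTS for a thiol: an aliphatic sulfur with two connections, one being H.
The molecule carries 3 separate instances of a thiol (-SH) meeting every constraint; each maps to a distinct set of atoms, giving 3 matches.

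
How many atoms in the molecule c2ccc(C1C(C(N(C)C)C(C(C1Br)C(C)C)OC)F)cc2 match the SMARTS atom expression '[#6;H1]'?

12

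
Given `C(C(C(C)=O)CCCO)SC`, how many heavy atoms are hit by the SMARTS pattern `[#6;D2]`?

4

Check the 11 heavy atoms by environment: 4× C (D2) → match; 2× C (D3) → no; 1× S (D2) → no; 2× C (D1) → no; 2× O (D1) → no.
That gives 4 matching atoms.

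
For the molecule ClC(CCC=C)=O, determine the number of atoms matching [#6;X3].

Check the 7 heavy atoms by environment: 2× C (X4) → no; 3× C (X3) → match; 1× O (X1) → no; 1× Cl (X1) → no.
That gives 3 matching atoms.

3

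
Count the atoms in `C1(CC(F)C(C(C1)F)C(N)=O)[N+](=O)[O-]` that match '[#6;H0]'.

1

The query [#6;H0] means: any carbon with no attached hydrogen.
Check the 14 heavy atoms by environment: 2× C (H2) → no; 4× C (H1) → no; 2× F (H0) → no; 1× N (charge +1, H0) → no; 1× O (charge -1, H0) → no; 2× O (H0) → no; 1× C (H0) → match; 1× N (H2) → no.
That gives 1 matching atom.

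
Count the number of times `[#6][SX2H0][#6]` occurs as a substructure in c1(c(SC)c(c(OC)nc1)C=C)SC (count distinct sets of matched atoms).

2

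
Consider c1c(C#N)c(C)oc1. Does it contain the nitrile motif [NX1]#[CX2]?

Yes

The pattern [NX1]#[CX2] describes a nitrogen triple-bonded to a two-connected carbon — a nitrile.
The molecule carries a nitrile (-C#N), whose atoms satisfy every constraint of the query, so the pattern matches.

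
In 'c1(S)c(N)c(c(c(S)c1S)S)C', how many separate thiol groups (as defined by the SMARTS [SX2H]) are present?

4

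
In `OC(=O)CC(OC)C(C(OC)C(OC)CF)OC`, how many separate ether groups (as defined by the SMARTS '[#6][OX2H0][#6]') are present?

4

[#6][OX2H0][#6] is the SMARTS for an ether: an aliphatic oxygen bridging two carbons with no H on the oxygen.
The molecule carries 4 separate instances of a methoxy ether (-OCH3) meeting every constraint; each maps to a distinct set of atoms, giving 4 matches.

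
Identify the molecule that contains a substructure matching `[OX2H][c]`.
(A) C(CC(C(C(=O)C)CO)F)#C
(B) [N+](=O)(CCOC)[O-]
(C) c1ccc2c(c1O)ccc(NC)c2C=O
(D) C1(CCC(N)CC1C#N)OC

C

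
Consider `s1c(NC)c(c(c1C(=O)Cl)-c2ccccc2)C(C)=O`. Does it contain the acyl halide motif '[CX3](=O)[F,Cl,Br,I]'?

The pattern [CX3](=O)[F,Cl,Br,I] describes a carbonyl carbon bonded to a halogen — an acyl halide.
The molecule carries an acyl chloride (-C(=O)Cl), whose atoms satisfy every constraint of the query, so the pattern matches.

Yes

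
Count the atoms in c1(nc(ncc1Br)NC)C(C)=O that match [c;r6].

4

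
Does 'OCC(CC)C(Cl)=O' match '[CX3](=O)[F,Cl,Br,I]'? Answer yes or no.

Yes

The pattern [CX3](=O)[F,Cl,Br,I] describes a carbonyl carbon bonded to a halogen — an acyl halide.
The molecule carries an acyl chloride (-C(=O)Cl), whose atoms satisfy every constraint of the query, so the pattern matches.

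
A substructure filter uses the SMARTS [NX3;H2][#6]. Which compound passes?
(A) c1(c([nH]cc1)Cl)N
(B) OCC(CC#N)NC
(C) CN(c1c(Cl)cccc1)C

[NX3;H2][#6] describes a trivalent nitrogen with two H attached to carbon (a primary amine).
(A) contains a primary amino group (-NH2), which satisfies every atom and bond constraint.
(B) has an N-methylamino group (-NHCH3) but the nitrogen bears two carbons and only one H (H1), not H2.
(C) has a dimethylamino group (-N(CH3)2) but the nitrogen has H0, not H2.
So the answer is (A).

A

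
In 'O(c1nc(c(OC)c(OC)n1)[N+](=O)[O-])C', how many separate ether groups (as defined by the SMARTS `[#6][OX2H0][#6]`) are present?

3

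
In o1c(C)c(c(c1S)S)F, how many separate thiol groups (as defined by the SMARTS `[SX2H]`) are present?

2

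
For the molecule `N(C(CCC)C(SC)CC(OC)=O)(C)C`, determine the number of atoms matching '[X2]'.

2

The query [X2] means: any atom with exactly two total connections (bonds + H).
Check the 15 heavy atoms by environment: 10× C (X4) → no; 1× S (X2) → match; 1× C (X3) → no; 1× O (X1) → no; 1× O (X2) → match; 1× N (X3) → no.
Summing the matching environments: 1 + 1 = 2 matching atoms.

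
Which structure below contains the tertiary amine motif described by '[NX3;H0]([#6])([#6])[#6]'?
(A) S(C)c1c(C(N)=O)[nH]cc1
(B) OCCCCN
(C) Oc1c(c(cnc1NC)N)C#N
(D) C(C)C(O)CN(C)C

D

[NX3;H0]([#6])([#6])[#6] describes a trivalent nitrogen with no H, bonded to three carbons (a tertiary amine).
(A) has a primary amide (-C(=O)NH2) but the amide nitrogen has H2 and only one carbon neighbour.
(B) has a primary amino group (-NH2) but the nitrogen has H2, not H0 with three carbons.
(C) has a primary amino group (-NH2) but the nitrogen has H2, not H0 with three carbons.
(D) contains a dimethylamino group (-N(CH3)2), which satisfies every atom and bond constraint.
So the answer is (D).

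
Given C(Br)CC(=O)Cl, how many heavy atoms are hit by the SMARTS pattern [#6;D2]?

2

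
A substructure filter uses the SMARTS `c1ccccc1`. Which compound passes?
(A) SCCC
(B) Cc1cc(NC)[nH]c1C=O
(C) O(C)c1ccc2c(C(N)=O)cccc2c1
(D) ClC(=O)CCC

C

c1ccccc1 describes six aromatic carbons in a ring (a benzene ring).
(A) has a methyl group (-CH3) but no six-membered all-carbon aromatic ring is present.
(B) has a methyl group (-CH3) but no six-membered all-carbon aromatic ring is present.
(C) contains the required atom environment, so the pattern matches.
(D) has a methyl group (-CH3) but no six-membered all-carbon aromatic ring is present.
So the answer is (C).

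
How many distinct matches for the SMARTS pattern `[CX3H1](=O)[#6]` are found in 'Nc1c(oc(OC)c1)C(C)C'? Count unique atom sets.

0

[CX3H1](=O)[#6] is the SMARTS for an aldehyde: an sp2 carbon with one H, double-bonded to O and single-bonded to carbon.
No fragment in the molecule satisfies every constraint, giving 0 matches.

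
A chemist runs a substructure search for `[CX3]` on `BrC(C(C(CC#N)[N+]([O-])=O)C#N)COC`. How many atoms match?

0

The query [CX3] means: C with X3: aliphatic carbon with exactly 3 total connections.
Check the 15 heavy atoms by environment: 6× C (X4) → no; 2× C (X2) → no; 2× N (X1) → no; 1× O (X2) → no; 1× Br (X1) → no; 1× N (charge +1, X3) → no; 1× O (charge -1, X1) → no; 1× O (X1) → no.
No environment satisfies the query, so 0 matching atoms.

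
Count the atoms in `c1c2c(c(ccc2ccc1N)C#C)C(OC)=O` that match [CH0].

2

Check the 17 heavy atoms by environment: 5× c (aromatic, H0) → no; 5× c (aromatic, H1) → no; 2× C (H0) → match; 2× O (H0) → no; 1× C (H3) → no; 1× N (H2) → no; 1× C (H1) → no.
That gives 2 matching atoms.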